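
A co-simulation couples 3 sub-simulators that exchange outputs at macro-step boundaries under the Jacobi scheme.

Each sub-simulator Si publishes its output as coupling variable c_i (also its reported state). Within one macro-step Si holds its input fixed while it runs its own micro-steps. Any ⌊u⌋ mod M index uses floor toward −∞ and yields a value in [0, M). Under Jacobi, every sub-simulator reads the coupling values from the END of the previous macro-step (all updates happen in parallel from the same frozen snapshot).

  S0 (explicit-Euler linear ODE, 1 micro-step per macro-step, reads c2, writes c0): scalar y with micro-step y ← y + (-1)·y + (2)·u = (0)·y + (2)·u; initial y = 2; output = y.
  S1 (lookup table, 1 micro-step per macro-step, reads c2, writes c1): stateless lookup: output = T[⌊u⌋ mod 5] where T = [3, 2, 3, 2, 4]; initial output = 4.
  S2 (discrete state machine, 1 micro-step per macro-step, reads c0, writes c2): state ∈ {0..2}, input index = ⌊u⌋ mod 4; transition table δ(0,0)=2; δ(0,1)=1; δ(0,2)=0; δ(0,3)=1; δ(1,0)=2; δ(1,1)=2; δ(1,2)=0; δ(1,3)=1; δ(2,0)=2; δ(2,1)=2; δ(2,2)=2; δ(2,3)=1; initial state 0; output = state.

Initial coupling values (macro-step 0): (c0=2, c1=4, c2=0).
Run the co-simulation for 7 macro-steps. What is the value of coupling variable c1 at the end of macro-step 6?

macro 1: S0 reads c2=0 → after 1×micro: 0; S1 reads c2=0 → after 1×micro: 3; S2 reads c0=2 → after 1×micro: 0 ⇒ (c0=0, c1=3, c2=0)
macro 2: S0 reads c2=0 → after 1×micro: 0; S1 reads c2=0 → after 1×micro: 3; S2 reads c0=0 → after 1×micro: 2 ⇒ (c0=0, c1=3, c2=2)
macro 3: S0 reads c2=2 → after 1×micro: 4; S1 reads c2=2 → after 1×micro: 3; S2 reads c0=0 → after 1×micro: 2 ⇒ (c0=4, c1=3, c2=2)
macro 4: S0 reads c2=2 → after 1×micro: 4; S1 reads c2=2 → after 1×micro: 3; S2 reads c0=4 → after 1×micro: 2 ⇒ (c0=4, c1=3, c2=2)
macro 5: S0 reads c2=2 → after 1×micro: 4; S1 reads c2=2 → after 1×micro: 3; S2 reads c0=4 → after 1×micro: 2 ⇒ (c0=4, c1=3, c2=2)
macro 6: S0 reads c2=2 → after 1×micro: 4; S1 reads c2=2 → after 1×micro: 3; S2 reads c0=4 → after 1×micro: 2 ⇒ (c0=4, c1=3, c2=2)
macro 7: S0 reads c2=2 → after 1×micro: 4; S1 reads c2=2 → after 1×micro: 3; S2 reads c0=4 → after 1×micro: 2 ⇒ (c0=4, c1=3, c2=2)

c1 at macro-step 6 = 3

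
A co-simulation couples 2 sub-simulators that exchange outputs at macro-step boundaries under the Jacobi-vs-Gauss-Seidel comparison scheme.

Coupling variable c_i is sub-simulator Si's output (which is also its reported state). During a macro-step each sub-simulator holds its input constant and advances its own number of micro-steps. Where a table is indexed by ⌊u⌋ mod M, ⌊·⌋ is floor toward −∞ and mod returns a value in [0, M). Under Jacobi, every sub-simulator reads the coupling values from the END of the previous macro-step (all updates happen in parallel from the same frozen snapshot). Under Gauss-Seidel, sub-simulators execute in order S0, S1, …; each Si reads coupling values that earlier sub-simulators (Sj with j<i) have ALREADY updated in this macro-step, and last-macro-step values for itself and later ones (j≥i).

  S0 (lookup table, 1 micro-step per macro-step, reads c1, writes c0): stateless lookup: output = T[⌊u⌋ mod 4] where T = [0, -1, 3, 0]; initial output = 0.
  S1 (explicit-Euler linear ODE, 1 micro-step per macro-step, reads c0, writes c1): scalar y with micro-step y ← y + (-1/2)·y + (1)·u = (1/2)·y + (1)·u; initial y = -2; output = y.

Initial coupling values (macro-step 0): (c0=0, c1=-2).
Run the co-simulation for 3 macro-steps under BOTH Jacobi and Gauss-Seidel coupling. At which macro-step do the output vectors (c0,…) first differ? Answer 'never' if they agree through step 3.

first divergence at macro-step: 1

[Jacobi] macro 1: S0 reads c1=-2 → after 1×micro: 3; S1 reads c0=0 → after 1×micro: -1 ⇒ (c0=3, c1=-1)
[Jacobi] macro 2: S0 reads c1=-1 → after 1×micro: 0; S1 reads c0=3 → after 1×micro: 5/2 ⇒ (c0=0, c1=5/2)
[Jacobi] macro 3: S0 reads c1=5/2 → after 1×micro: 3; S1 reads c0=0 → after 1×micro: 5/4 ⇒ (c0=3, c1=5/4)
[Gauss-Seidel] macro 1: S0 reads c1=-2 → after 1×micro: 3; S1 reads c0=3 → after 1×micro: 2 ⇒ (c0=3, c1=2)
[Gauss-Seidel] macro 2: S0 reads c1=2 → after 1×micro: 3; S1 reads c0=3 → after 1×micro: 4 ⇒ (c0=3, c1=4)
[Gauss-Seidel] macro 3: S0 reads c1=4 → after 1×micro: 0; S1 reads c0=0 → after 1×micro: 2 ⇒ (c0=0, c1=2)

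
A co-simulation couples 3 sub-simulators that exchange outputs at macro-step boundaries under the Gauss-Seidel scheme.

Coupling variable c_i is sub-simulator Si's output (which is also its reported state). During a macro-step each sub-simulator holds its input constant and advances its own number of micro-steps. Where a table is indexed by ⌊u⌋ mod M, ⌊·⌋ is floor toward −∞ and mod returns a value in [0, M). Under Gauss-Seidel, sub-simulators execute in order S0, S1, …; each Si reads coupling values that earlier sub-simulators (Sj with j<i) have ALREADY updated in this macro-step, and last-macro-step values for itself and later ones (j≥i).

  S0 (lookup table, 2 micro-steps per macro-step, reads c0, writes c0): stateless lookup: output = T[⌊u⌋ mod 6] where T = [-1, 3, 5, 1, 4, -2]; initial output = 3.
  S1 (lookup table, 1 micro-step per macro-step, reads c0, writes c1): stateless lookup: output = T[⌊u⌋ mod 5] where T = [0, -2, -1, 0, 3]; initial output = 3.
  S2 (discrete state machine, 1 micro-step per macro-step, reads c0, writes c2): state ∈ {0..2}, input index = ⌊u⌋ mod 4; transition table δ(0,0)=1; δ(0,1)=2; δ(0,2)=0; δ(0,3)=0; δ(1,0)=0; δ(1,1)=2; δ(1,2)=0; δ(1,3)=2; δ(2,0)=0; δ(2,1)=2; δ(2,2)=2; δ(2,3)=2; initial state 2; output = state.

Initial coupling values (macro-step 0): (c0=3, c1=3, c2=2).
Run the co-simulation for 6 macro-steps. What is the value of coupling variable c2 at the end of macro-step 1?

c2 at macro-step 1 = 2

macro 1: S0 reads c0=3 → after 2×micro: 1; S1 reads c0=1 → after 1×micro: -2; S2 reads c0=1 → after 1×micro: 2 ⇒ (c0=1, c1=-2, c2=2)
macro 2: S0 reads c0=1 → after 2×micro: 3; S1 reads c0=3 → after 1×micro: 0; S2 reads c0=3 → after 1×micro: 2 ⇒ (c0=3, c1=0, c2=2)
macro 3: S0 reads c0=3 → after 2×micro: 1; S1 reads c0=1 → after 1×micro: -2; S2 reads c0=1 → after 1×micro: 2 ⇒ (c0=1, c1=-2, c2=2)
macro 4: S0 reads c0=1 → after 2×micro: 3; S1 reads c0=3 → after 1×micro: 0; S2 reads c0=3 → after 1×micro: 2 ⇒ (c0=3, c1=0, c2=2)
macro 5: S0 reads c0=3 → after 2×micro: 1; S1 reads c0=1 → after 1×micro: -2; S2 reads c0=1 → after 1×micro: 2 ⇒ (c0=1, c1=-2, c2=2)
macro 6: S0 reads c0=1 → after 2×micro: 3; S1 reads c0=3 → after 1×micro: 0; S2 reads c0=3 → after 1×micro: 2 ⇒ (c0=3, c1=0, c2=2)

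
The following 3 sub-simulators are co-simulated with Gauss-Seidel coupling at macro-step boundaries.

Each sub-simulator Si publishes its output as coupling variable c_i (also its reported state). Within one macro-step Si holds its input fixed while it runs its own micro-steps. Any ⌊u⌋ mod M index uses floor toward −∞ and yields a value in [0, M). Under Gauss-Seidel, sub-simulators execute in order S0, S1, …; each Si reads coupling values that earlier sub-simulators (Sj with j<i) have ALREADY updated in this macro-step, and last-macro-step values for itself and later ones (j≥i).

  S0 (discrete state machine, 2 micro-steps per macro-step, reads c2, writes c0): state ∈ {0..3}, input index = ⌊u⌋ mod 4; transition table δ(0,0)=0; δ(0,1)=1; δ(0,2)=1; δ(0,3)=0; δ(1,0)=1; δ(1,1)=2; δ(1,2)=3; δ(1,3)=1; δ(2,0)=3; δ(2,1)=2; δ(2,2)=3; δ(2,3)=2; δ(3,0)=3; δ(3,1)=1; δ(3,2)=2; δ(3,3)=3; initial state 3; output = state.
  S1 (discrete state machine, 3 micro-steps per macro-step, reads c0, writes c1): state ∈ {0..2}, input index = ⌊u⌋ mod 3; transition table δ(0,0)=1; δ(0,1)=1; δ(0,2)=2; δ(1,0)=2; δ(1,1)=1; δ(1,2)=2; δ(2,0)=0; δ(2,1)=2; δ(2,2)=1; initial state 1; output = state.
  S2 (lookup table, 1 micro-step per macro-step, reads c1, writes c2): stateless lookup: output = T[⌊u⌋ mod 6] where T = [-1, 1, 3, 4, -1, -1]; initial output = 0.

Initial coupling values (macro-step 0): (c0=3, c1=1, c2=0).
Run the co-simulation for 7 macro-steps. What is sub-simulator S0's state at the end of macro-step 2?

S0 state at macro-step 2 = 2

macro 1: S0 reads c2=0 → after 2×micro: 3; S1 reads c0=3 → after 3×micro: 1; S2 reads c1=1 → after 1×micro: 1 ⇒ (c0=3, c1=1, c2=1)
macro 2: S0 reads c2=1 → after 2×micro: 2; S1 reads c0=2 → after 3×micro: 2; S2 reads c1=2 → after 1×micro: 3 ⇒ (c0=2, c1=2, c2=3)
macro 3: S0 reads c2=3 → after 2×micro: 2; S1 reads c0=2 → after 3×micro: 1; S2 reads c1=1 → after 1×micro: 1 ⇒ (c0=2, c1=1, c2=1)
macro 4: S0 reads c2=1 → after 2×micro: 2; S1 reads c0=2 → after 3×micro: 2; S2 reads c1=2 → after 1×micro: 3 ⇒ (c0=2, c1=2, c2=3)
macro 5: S0 reads c2=3 → after 2×micro: 2; S1 reads c0=2 → after 3×micro: 1; S2 reads c1=1 → after 1×micro: 1 ⇒ (c0=2, c1=1, c2=1)
macro 6: S0 reads c2=1 → after 2×micro: 2; S1 reads c0=2 → after 3×micro: 2; S2 reads c1=2 → after 1×micro: 3 ⇒ (c0=2, c1=2, c2=3)
macro 7: S0 reads c2=3 → after 2×micro: 2; S1 reads c0=2 → after 3×micro: 1; S2 reads c1=1 → after 1×micro: 1 ⇒ (c0=2, c1=1, c2=1)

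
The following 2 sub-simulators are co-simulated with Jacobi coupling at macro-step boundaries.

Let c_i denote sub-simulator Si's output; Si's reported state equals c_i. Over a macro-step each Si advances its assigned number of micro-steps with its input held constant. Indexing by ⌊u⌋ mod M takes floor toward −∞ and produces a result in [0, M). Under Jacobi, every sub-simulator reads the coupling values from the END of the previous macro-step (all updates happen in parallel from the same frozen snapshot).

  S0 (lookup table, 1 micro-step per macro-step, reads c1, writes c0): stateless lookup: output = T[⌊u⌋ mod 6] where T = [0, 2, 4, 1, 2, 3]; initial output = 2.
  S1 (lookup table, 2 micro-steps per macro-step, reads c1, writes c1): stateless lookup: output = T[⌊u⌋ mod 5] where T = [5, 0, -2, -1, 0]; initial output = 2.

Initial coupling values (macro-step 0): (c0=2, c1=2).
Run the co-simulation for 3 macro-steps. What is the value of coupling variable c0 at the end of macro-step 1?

c0 at macro-step 1 = 4

macro 1: S0 reads c1=2 → after 1×micro: 4; S1 reads c1=2 → after 2×micro: -2 ⇒ (c0=4, c1=-2)
macro 2: S0 reads c1=-2 → after 1×micro: 2; S1 reads c1=-2 → after 2×micro: -1 ⇒ (c0=2, c1=-1)
macro 3: S0 reads c1=-1 → after 1×micro: 3; S1 reads c1=-1 → after 2×micro: 0 ⇒ (c0=3, c1=0)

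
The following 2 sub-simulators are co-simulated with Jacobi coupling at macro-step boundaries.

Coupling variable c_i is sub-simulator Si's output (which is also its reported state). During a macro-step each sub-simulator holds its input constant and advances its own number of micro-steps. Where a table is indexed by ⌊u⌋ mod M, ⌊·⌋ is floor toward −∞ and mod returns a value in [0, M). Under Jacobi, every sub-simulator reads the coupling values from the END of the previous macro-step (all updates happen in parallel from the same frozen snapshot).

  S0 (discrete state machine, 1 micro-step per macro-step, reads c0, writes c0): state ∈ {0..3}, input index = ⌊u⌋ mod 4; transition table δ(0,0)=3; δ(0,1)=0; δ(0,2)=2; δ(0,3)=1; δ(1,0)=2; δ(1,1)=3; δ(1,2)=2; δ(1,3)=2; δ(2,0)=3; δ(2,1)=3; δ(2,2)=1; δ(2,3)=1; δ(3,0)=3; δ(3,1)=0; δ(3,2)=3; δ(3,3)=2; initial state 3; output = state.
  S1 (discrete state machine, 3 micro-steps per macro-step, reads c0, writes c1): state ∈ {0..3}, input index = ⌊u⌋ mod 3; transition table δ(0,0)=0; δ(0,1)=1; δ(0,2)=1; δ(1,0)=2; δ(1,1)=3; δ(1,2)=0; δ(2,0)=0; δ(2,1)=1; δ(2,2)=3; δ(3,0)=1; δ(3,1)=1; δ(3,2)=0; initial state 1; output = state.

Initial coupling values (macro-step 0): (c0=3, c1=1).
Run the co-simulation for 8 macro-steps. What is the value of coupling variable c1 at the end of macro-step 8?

macro 1: S0 reads c0=3 → after 1×micro: 2; S1 reads c0=3 → after 3×micro: 0 ⇒ (c0=2, c1=0)
macro 2: S0 reads c0=2 → after 1×micro: 1; S1 reads c0=2 → after 3×micro: 1 ⇒ (c0=1, c1=1)
macro 3: S0 reads c0=1 → after 1×micro: 3; S1 reads c0=1 → after 3×micro: 3 ⇒ (c0=3, c1=3)
macro 4: S0 reads c0=3 → after 1×micro: 2; S1 reads c0=3 → after 3×micro: 0 ⇒ (c0=2, c1=0)
macro 5: S0 reads c0=2 → after 1×micro: 1; S1 reads c0=2 → after 3×micro: 1 ⇒ (c0=1, c1=1)
macro 6: S0 reads c0=1 → after 1×micro: 3; S1 reads c0=1 → after 3×micro: 3 ⇒ (c0=3, c1=3)
macro 7: S0 reads c0=3 → after 1×micro: 2; S1 reads c0=3 → after 3×micro: 0 ⇒ (c0=2, c1=0)
macro 8: S0 reads c0=2 → after 1×micro: 1; S1 reads c0=2 → after 3×micro: 1 ⇒ (c0=1, c1=1)

c1 at macro-step 8 = 1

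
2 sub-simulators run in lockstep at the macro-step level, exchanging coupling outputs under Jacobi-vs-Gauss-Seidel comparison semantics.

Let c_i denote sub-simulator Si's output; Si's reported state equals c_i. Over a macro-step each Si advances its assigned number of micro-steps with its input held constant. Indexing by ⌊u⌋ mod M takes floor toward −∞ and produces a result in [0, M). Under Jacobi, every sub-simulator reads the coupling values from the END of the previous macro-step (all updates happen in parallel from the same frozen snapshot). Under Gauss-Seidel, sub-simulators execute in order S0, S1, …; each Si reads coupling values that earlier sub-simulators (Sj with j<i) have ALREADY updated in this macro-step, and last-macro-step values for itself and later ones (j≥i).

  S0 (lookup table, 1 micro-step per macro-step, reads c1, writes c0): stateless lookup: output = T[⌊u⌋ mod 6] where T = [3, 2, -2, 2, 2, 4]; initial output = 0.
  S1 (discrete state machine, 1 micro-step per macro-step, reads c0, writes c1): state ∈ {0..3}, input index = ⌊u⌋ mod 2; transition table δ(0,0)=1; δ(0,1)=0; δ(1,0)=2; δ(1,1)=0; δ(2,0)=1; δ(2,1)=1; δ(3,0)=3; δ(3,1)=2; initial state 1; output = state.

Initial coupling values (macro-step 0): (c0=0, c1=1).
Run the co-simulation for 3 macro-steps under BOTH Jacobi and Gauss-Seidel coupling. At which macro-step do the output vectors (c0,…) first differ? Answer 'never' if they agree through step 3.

[Jacobi] macro 1: S0 reads c1=1 → after 1×micro: 2; S1 reads c0=0 → after 1×micro: 2 ⇒ (c0=2, c1=2)
[Jacobi] macro 2: S0 reads c1=2 → after 1×micro: -2; S1 reads c0=2 → after 1×micro: 1 ⇒ (c0=-2, c1=1)
[Jacobi] macro 3: S0 reads c1=1 → after 1×micro: 2; S1 reads c0=-2 → after 1×micro: 2 ⇒ (c0=2, c1=2)
[Gauss-Seidel] macro 1: S0 reads c1=1 → after 1×micro: 2; S1 reads c0=2 → after 1×micro: 2 ⇒ (c0=2, c1=2)
[Gauss-Seidel] macro 2: S0 reads c1=2 → after 1×micro: -2; S1 reads c0=-2 → after 1×micro: 1 ⇒ (c0=-2, c1=1)
[Gauss-Seidel] macro 3: S0 reads c1=1 → after 1×micro: 2; S1 reads c0=2 → after 1×micro: 2 ⇒ (c0=2, c1=2)

first divergence at macro-step: never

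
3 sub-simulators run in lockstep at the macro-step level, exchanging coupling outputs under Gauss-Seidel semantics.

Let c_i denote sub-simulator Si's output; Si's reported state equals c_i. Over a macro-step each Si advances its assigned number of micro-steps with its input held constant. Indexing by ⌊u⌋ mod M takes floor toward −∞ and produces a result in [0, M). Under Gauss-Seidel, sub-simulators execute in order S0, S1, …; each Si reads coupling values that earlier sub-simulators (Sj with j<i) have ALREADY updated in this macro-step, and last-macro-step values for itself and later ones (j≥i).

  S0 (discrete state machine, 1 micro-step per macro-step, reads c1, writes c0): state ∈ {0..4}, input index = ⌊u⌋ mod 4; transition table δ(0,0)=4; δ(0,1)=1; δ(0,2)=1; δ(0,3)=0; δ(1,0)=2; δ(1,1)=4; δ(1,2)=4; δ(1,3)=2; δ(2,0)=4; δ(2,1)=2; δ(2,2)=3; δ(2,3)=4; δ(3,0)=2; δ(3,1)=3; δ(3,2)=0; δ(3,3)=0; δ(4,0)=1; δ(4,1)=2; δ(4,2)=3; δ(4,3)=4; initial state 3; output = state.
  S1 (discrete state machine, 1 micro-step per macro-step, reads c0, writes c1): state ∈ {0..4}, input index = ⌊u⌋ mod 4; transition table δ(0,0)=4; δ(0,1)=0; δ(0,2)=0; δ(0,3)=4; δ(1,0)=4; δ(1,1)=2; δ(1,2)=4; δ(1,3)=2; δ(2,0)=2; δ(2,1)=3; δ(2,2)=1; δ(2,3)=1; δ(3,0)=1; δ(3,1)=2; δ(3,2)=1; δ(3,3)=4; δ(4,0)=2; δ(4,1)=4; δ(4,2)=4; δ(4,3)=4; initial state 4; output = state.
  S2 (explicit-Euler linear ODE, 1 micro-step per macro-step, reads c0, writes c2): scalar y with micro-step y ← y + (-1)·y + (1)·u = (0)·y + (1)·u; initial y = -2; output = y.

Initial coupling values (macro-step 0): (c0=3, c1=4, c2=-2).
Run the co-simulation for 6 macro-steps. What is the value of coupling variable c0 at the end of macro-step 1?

c0 at macro-step 1 = 2

macro 1: S0 reads c1=4 → after 1×micro: 2; S1 reads c0=2 → after 1×micro: 4; S2 reads c0=2 → after 1×micro: 2 ⇒ (c0=2, c1=4, c2=2)
macro 2: S0 reads c1=4 → after 1×micro: 4; S1 reads c0=4 → after 1×micro: 2; S2 reads c0=4 → after 1×micro: 4 ⇒ (c0=4, c1=2, c2=4)
macro 3: S0 reads c1=2 → after 1×micro: 3; S1 reads c0=3 → after 1×micro: 1; S2 reads c0=3 → after 1×micro: 3 ⇒ (c0=3, c1=1, c2=3)
macro 4: S0 reads c1=1 → after 1×micro: 3; S1 reads c0=3 → after 1×micro: 2; S2 reads c0=3 → after 1×micro: 3 ⇒ (c0=3, c1=2, c2=3)
macro 5: S0 reads c1=2 → after 1×micro: 0; S1 reads c0=0 → after 1×micro: 2; S2 reads c0=0 → after 1×micro: 0 ⇒ (c0=0, c1=2, c2=0)
macro 6: S0 reads c1=2 → after 1×micro: 1; S1 reads c0=1 → after 1×micro: 3; S2 reads c0=1 → after 1×micro: 1 ⇒ (c0=1, c1=3, c2=1)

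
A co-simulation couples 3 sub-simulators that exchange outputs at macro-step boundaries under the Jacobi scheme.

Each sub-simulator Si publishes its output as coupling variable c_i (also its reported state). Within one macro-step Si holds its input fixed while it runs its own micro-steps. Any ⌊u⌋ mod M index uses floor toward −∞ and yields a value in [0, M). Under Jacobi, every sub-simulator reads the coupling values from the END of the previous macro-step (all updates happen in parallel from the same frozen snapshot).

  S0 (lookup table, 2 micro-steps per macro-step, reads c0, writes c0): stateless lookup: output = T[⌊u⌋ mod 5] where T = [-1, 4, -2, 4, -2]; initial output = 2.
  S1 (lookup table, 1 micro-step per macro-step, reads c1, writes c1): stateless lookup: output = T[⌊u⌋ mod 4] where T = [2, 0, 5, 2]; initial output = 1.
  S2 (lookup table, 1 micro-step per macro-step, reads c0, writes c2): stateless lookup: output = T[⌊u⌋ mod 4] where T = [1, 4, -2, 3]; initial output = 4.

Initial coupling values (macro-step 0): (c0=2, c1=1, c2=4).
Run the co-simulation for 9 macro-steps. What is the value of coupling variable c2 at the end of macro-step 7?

c2 at macro-step 7 = 1

macro 1: S0 reads c0=2 → after 2×micro: -2; S1 reads c1=1 → after 1×micro: 0; S2 reads c0=2 → after 1×micro: -2 ⇒ (c0=-2, c1=0, c2=-2)
macro 2: S0 reads c0=-2 → after 2×micro: 4; S1 reads c1=0 → after 1×micro: 2; S2 reads c0=-2 → after 1×micro: -2 ⇒ (c0=4, c1=2, c2=-2)
macro 3: S0 reads c0=4 → after 2×micro: -2; S1 reads c1=2 → after 1×micro: 5; S2 reads c0=4 → after 1×micro: 1 ⇒ (c0=-2, c1=5, c2=1)
macro 4: S0 reads c0=-2 → after 2×micro: 4; S1 reads c1=5 → after 1×micro: 0; S2 reads c0=-2 → after 1×micro: -2 ⇒ (c0=4, c1=0, c2=-2)
macro 5: S0 reads c0=4 → after 2×micro: -2; S1 reads c1=0 → after 1×micro: 2; S2 reads c0=4 → after 1×micro: 1 ⇒ (c0=-2, c1=2, c2=1)
macro 6: S0 reads c0=-2 → after 2×micro: 4; S1 reads c1=2 → after 1×micro: 5; S2 reads c0=-2 → after 1×micro: -2 ⇒ (c0=4, c1=5, c2=-2)
macro 7: S0 reads c0=4 → after 2×micro: -2; S1 reads c1=5 → after 1×micro: 0; S2 reads c0=4 → after 1×micro: 1 ⇒ (c0=-2, c1=0, c2=1)
macro 8: S0 reads c0=-2 → after 2×micro: 4; S1 reads c1=0 → after 1×micro: 2; S2 reads c0=-2 → after 1×micro: -2 ⇒ (c0=4, c1=2, c2=-2)
macro 9: S0 reads c0=4 → after 2×micro: -2; S1 reads c1=2 → after 1×micro: 5; S2 reads c0=4 → after 1×micro: 1 ⇒ (c0=-2, c1=5, c2=1)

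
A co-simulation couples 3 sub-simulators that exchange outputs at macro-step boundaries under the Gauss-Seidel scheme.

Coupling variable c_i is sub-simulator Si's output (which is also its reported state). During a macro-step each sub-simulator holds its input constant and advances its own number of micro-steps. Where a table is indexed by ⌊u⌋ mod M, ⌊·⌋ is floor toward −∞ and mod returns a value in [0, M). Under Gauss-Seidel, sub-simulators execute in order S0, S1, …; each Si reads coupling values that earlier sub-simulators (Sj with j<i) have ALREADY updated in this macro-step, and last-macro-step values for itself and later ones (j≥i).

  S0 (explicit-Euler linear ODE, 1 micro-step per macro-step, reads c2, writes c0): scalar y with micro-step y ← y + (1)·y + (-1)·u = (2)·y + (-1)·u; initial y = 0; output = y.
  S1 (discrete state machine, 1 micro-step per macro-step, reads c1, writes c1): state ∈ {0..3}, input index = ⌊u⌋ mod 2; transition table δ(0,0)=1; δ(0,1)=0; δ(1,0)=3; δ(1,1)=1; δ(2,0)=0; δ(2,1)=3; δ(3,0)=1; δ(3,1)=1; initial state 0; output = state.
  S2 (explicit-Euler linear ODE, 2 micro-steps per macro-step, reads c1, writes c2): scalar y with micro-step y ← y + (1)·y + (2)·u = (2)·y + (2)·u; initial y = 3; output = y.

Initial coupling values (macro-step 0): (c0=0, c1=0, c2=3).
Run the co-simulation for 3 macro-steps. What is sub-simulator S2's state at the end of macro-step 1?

S2 state at macro-step 1 = 18

macro 1: S0 reads c2=3 → after 1×micro: -3; S1 reads c1=0 → after 1×micro: 1; S2 reads c1=1 → after 2×micro: 18 ⇒ (c0=-3, c1=1, c2=18)
macro 2: S0 reads c2=18 → after 1×micro: -24; S1 reads c1=1 → after 1×micro: 1; S2 reads c1=1 → after 2×micro: 78 ⇒ (c0=-24, c1=1, c2=78)
macro 3: S0 reads c2=78 → after 1×micro: -126; S1 reads c1=1 → after 1×micro: 1; S2 reads c1=1 → after 2×micro: 318 ⇒ (c0=-126, c1=1, c2=318)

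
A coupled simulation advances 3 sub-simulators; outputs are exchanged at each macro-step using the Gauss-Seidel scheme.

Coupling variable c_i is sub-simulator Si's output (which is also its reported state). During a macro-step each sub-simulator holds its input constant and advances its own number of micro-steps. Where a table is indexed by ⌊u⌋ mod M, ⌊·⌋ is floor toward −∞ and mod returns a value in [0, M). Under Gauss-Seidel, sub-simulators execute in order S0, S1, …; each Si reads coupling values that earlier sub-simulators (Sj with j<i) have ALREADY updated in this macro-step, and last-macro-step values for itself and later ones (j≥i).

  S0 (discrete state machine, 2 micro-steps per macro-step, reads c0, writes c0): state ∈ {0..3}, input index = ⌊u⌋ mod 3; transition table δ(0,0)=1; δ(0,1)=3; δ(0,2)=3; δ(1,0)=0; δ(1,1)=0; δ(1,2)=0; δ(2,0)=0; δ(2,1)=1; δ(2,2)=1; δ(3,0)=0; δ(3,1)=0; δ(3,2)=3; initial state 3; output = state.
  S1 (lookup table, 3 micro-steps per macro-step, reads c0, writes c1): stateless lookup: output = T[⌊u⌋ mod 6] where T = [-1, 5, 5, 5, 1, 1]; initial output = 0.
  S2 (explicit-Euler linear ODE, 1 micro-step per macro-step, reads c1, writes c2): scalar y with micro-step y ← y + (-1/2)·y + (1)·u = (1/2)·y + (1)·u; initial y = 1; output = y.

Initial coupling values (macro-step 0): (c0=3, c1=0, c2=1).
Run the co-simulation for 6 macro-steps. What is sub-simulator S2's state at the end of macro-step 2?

macro 1: S0 reads c0=3 → after 2×micro: 1; S1 reads c0=1 → after 3×micro: 5; S2 reads c1=5 → after 1×micro: 11/2 ⇒ (c0=1, c1=5, c2=11/2)
macro 2: S0 reads c0=1 → after 2×micro: 3; S1 reads c0=3 → after 3×micro: 5; S2 reads c1=5 → after 1×micro: 31/4 ⇒ (c0=3, c1=5, c2=31/4)
macro 3: S0 reads c0=3 → after 2×micro: 1; S1 reads c0=1 → after 3×micro: 5; S2 reads c1=5 → after 1×micro: 71/8 ⇒ (c0=1, c1=5, c2=71/8)
macro 4: S0 reads c0=1 → after 2×micro: 3; S1 reads c0=3 → after 3×micro: 5; S2 reads c1=5 → after 1×micro: 151/16 ⇒ (c0=3, c1=5, c2=151/16)
macro 5: S0 reads c0=3 → after 2×micro: 1; S1 reads c0=1 → after 3×micro: 5; S2 reads c1=5 → after 1×micro: 311/32 ⇒ (c0=1, c1=5, c2=311/32)
macro 6: S0 reads c0=1 → after 2×micro: 3; S1 reads c0=3 → after 3×micro: 5; S2 reads c1=5 → after 1×micro: 631/64 ⇒ (c0=3, c1=5, c2=631/64)

S2 state at macro-step 2 = 31/4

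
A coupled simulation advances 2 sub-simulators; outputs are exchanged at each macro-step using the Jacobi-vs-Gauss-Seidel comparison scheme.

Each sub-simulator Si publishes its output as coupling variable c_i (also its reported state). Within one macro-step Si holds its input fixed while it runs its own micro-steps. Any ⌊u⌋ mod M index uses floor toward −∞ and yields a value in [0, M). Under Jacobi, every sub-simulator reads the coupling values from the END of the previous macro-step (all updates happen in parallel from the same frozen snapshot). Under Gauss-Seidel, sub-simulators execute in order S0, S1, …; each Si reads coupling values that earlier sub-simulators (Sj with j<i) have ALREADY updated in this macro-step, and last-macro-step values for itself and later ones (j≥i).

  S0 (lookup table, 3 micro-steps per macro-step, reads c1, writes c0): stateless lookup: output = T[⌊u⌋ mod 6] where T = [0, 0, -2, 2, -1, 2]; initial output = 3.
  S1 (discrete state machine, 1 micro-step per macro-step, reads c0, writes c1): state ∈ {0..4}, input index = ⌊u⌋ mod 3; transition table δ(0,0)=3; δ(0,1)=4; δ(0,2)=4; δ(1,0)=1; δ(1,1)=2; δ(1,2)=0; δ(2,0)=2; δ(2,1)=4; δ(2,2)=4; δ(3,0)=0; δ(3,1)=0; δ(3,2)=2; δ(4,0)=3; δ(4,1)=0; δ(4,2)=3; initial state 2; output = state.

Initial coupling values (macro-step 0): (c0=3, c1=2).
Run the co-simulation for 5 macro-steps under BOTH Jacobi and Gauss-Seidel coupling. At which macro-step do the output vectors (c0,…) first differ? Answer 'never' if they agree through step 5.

[Jacobi] macro 1: S0 reads c1=2 → after 3×micro: -2; S1 reads c0=3 → after 1×micro: 2 ⇒ (c0=-2, c1=2)
[Jacobi] macro 2: S0 reads c1=2 → after 3×micro: -2; S1 reads c0=-2 → after 1×micro: 4 ⇒ (c0=-2, c1=4)
[Jacobi] macro 3: S0 reads c1=4 → after 3×micro: -1; S1 reads c0=-2 → after 1×micro: 0 ⇒ (c0=-1, c1=0)
[Jacobi] macro 4: S0 reads c1=0 → after 3×micro: 0; S1 reads c0=-1 → after 1×micro: 4 ⇒ (c0=0, c1=4)
[Jacobi] macro 5: S0 reads c1=4 → after 3×micro: -1; S1 reads c0=0 → after 1×micro: 3 ⇒ (c0=-1, c1=3)
[Gauss-Seidel] macro 1: S0 reads c1=2 → after 3×micro: -2; S1 reads c0=-2 → after 1×micro: 4 ⇒ (c0=-2, c1=4)
[Gauss-Seidel] macro 2: S0 reads c1=4 → after 3×micro: -1; S1 reads c0=-1 → after 1×micro: 3 ⇒ (c0=-1, c1=3)
[Gauss-Seidel] macro 3: S0 reads c1=3 → after 3×micro: 2; S1 reads c0=2 → after 1×micro: 2 ⇒ (c0=2, c1=2)
[Gauss-Seidel] macro 4: S0 reads c1=2 → after 3×micro: -2; S1 reads c0=-2 → after 1×micro: 4 ⇒ (c0=-2, c1=4)
[Gauss-Seidel] macro 5: S0 reads c1=4 → after 3×micro: -1; S1 reads c0=-1 → after 1×micro: 3 ⇒ (c0=-1, c1=3)

first divergence at macro-step: 1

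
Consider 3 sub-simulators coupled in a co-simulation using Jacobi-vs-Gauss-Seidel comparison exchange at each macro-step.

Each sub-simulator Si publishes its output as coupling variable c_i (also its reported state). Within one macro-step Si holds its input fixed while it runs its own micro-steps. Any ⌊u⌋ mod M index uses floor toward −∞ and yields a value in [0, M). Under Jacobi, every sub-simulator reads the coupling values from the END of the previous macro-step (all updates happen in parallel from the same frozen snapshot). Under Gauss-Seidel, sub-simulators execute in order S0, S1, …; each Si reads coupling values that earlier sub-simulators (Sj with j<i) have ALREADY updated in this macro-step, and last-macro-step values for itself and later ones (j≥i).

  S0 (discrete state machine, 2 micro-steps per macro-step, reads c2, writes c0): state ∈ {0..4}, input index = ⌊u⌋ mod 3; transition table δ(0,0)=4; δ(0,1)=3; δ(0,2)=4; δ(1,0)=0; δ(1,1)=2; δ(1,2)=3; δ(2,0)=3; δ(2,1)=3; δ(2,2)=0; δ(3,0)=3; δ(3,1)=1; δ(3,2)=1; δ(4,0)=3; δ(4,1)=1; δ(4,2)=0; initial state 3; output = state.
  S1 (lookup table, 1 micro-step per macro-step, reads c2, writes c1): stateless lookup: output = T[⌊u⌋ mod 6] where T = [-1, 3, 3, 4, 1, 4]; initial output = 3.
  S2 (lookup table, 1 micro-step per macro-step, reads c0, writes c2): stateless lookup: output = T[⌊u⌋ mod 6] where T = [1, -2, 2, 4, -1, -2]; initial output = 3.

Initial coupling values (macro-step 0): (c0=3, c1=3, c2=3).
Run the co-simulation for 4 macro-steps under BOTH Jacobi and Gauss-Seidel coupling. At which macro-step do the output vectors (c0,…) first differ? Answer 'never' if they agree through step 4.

first divergence at macro-step: 2

[Jacobi] macro 1: S0 reads c2=3 → after 2×micro: 3; S1 reads c2=3 → after 1×micro: 4; S2 reads c0=3 → after 1×micro: 4 ⇒ (c0=3, c1=4, c2=4)
[Jacobi] macro 2: S0 reads c2=4 → after 2×micro: 2; S1 reads c2=4 → after 1×micro: 1; S2 reads c0=3 → after 1×micro: 4 ⇒ (c0=2, c1=1, c2=4)
[Jacobi] macro 3: S0 reads c2=4 → after 2×micro: 1; S1 reads c2=4 → after 1×micro: 1; S2 reads c0=2 → after 1×micro: 2 ⇒ (c0=1, c1=1, c2=2)
[Jacobi] macro 4: S0 reads c2=2 → after 2×micro: 1; S1 reads c2=2 → after 1×micro: 3; S2 reads c0=1 → after 1×micro: -2 ⇒ (c0=1, c1=3, c2=-2)
[Gauss-Seidel] macro 1: S0 reads c2=3 → after 2×micro: 3; S1 reads c2=3 → after 1×micro: 4; S2 reads c0=3 → after 1×micro: 4 ⇒ (c0=3, c1=4, c2=4)
[Gauss-Seidel] macro 2: S0 reads c2=4 → after 2×micro: 2; S1 reads c2=4 → after 1×micro: 1; S2 reads c0=2 → after 1×micro: 2 ⇒ (c0=2, c1=1, c2=2)
[Gauss-Seidel] macro 3: S0 reads c2=2 → after 2×micro: 4; S1 reads c2=2 → after 1×micro: 3; S2 reads c0=4 → after 1×micro: -1 ⇒ (c0=4, c1=3, c2=-1)
[Gauss-Seidel] macro 4: S0 reads c2=-1 → after 2×micro: 4; S1 reads c2=-1 → after 1×micro: 4; S2 reads c0=4 → after 1×micro: -1 ⇒ (c0=4, c1=4, c2=-1)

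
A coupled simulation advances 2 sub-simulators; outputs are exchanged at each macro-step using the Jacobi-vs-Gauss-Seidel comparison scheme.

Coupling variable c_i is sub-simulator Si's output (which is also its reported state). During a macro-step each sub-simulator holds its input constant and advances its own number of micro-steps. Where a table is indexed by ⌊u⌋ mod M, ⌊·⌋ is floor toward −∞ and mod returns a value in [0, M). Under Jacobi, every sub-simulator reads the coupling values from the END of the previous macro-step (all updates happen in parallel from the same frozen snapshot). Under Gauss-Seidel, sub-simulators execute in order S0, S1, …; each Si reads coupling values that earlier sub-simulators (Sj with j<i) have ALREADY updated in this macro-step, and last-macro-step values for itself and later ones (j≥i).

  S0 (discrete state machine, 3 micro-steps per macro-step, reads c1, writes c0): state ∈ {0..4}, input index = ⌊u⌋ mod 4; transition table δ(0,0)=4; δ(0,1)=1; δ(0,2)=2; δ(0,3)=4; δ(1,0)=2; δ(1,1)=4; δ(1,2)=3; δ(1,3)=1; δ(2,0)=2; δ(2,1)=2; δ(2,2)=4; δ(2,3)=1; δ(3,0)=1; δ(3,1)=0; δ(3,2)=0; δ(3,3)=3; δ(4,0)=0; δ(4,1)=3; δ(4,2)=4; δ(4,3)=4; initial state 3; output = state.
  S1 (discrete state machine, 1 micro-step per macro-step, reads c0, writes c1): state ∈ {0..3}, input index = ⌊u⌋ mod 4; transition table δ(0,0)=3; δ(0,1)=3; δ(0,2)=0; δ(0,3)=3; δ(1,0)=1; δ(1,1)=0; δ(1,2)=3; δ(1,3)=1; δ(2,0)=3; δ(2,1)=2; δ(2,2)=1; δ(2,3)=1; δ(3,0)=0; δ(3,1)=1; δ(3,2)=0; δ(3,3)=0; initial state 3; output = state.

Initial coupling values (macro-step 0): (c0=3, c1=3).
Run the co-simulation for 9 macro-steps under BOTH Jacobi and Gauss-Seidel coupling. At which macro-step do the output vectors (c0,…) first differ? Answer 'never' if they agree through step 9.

[Jacobi] macro 1: S0 reads c1=3 → after 3×micro: 3; S1 reads c0=3 → after 1×micro: 0 ⇒ (c0=3, c1=0)
[Jacobi] macro 2: S0 reads c1=0 → after 3×micro: 2; S1 reads c0=3 → after 1×micro: 3 ⇒ (c0=2, c1=3)
[Jacobi] macro 3: S0 reads c1=3 → after 3×micro: 1; S1 reads c0=2 → after 1×micro: 0 ⇒ (c0=1, c1=0)
[Jacobi] macro 4: S0 reads c1=0 → after 3×micro: 2; S1 reads c0=1 → after 1×micro: 3 ⇒ (c0=2, c1=3)
[Jacobi] macro 5: S0 reads c1=3 → after 3×micro: 1; S1 reads c0=2 → after 1×micro: 0 ⇒ (c0=1, c1=0)
[Jacobi] macro 6: S0 reads c1=0 → after 3×micro: 2; S1 reads c0=1 → after 1×micro: 3 ⇒ (c0=2, c1=3)
[Jacobi] macro 7: S0 reads c1=3 → after 3×micro: 1; S1 reads c0=2 → after 1×micro: 0 ⇒ (c0=1, c1=0)
[Jacobi] macro 8: S0 reads c1=0 → after 3×micro: 2; S1 reads c0=1 → after 1×micro: 3 ⇒ (c0=2, c1=3)
[Jacobi] macro 9: S0 reads c1=3 → after 3×micro: 1; S1 reads c0=2 → after 1×micro: 0 ⇒ (c0=1, c1=0)
[Gauss-Seidel] macro 1: S0 reads c1=3 → after 3×micro: 3; S1 reads c0=3 → after 1×micro: 0 ⇒ (c0=3, c1=0)
[Gauss-Seidel] macro 2: S0 reads c1=0 → after 3×micro: 2; S1 reads c0=2 → after 1×micro: 0 ⇒ (c0=2, c1=0)
[Gauss-Seidel] macro 3: S0 reads c1=0 → after 3×micro: 2; S1 reads c0=2 → after 1×micro: 0 ⇒ (c0=2, c1=0)
[Gauss-Seidel] macro 4: S0 reads c1=0 → after 3×micro: 2; S1 reads c0=2 → after 1×micro: 0 ⇒ (c0=2, c1=0)
[Gauss-Seidel] macro 5: S0 reads c1=0 → after 3×micro: 2; S1 reads c0=2 → after 1×micro: 0 ⇒ (c0=2, c1=0)
[Gauss-Seidel] macro 6: S0 reads c1=0 → after 3×micro: 2; S1 reads c0=2 → after 1×micro: 0 ⇒ (c0=2, c1=0)
[Gauss-Seidel] macro 7: S0 reads c1=0 → after 3×micro: 2; S1 reads c0=2 → after 1×micro: 0 ⇒ (c0=2, c1=0)
[Gauss-Seidel] macro 8: S0 reads c1=0 → after 3×micro: 2; S1 reads c0=2 → after 1×micro: 0 ⇒ (c0=2, c1=0)
[Gauss-Seidel] macro 9: S0 reads c1=0 → after 3×micro: 2; S1 reads c0=2 → after 1×micro: 0 ⇒ (c0=2, c1=0)

first divergence at macro-step: 2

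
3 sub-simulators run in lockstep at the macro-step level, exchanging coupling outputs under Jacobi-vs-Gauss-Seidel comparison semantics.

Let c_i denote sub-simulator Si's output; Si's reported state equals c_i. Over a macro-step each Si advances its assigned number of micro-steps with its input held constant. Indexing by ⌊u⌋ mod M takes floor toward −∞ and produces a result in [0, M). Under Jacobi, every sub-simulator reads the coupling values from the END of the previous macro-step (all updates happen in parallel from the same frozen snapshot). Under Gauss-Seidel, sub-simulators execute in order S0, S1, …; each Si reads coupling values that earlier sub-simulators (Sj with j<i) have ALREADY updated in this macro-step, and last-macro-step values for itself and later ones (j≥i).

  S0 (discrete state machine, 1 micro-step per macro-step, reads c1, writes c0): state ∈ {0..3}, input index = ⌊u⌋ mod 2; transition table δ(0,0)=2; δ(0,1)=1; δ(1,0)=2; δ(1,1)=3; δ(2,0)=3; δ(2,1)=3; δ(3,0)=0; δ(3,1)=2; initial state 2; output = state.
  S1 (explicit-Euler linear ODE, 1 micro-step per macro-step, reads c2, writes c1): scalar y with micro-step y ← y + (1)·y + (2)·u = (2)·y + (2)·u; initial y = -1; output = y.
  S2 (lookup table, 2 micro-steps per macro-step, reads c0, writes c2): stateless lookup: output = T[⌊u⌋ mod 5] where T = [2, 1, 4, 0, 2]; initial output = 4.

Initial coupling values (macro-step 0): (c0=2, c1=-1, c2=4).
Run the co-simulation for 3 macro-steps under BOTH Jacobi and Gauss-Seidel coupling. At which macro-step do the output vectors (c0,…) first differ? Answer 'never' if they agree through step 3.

[Jacobi] macro 1: S0 reads c1=-1 → after 1×micro: 3; S1 reads c2=4 → after 1×micro: 6; S2 reads c0=2 → after 2×micro: 4 ⇒ (c0=3, c1=6, c2=4)
[Jacobi] macro 2: S0 reads c1=6 → after 1×micro: 0; S1 reads c2=4 → after 1×micro: 20; S2 reads c0=3 → after 2×micro: 0 ⇒ (c0=0, c1=20, c2=0)
[Jacobi] macro 3: S0 reads c1=20 → after 1×micro: 2; S1 reads c2=0 → after 1×micro: 40; S2 reads c0=0 → after 2×micro: 2 ⇒ (c0=2, c1=40, c2=2)
[Gauss-Seidel] macro 1: S0 reads c1=-1 → after 1×micro: 3; S1 reads c2=4 → after 1×micro: 6; S2 reads c0=3 → after 2×micro: 0 ⇒ (c0=3, c1=6, c2=0)
[Gauss-Seidel] macro 2: S0 reads c1=6 → after 1×micro: 0; S1 reads c2=0 → after 1×micro: 12; S2 reads c0=0 → after 2×micro: 2 ⇒ (c0=0, c1=12, c2=2)
[Gauss-Seidel] macro 3: S0 reads c1=12 → after 1×micro: 2; S1 reads c2=2 → after 1×micro: 28; S2 reads c0=2 → after 2×micro: 4 ⇒ (c0=2, c1=28, c2=4)

first divergence at macro-step: 1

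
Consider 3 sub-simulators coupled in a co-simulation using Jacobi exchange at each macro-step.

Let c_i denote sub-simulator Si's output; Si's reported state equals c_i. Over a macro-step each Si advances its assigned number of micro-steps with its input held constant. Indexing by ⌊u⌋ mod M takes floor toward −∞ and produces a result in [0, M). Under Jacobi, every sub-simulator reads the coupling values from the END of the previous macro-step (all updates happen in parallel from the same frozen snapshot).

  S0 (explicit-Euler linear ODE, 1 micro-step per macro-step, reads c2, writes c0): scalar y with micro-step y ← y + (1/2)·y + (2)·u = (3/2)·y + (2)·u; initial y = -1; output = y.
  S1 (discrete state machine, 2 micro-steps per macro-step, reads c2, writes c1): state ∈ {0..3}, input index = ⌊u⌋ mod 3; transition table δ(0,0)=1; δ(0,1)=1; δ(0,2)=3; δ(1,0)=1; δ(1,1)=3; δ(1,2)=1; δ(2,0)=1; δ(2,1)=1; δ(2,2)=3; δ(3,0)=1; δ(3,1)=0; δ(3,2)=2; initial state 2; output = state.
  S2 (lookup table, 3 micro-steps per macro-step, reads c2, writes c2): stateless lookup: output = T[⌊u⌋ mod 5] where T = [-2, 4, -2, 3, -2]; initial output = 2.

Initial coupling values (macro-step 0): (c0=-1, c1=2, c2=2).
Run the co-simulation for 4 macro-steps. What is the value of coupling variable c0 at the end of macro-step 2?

macro 1: S0 reads c2=2 → after 1×micro: 5/2; S1 reads c2=2 → after 2×micro: 2; S2 reads c2=2 → after 3×micro: -2 ⇒ (c0=5/2, c1=2, c2=-2)
macro 2: S0 reads c2=-2 → after 1×micro: -1/4; S1 reads c2=-2 → after 2×micro: 3; S2 reads c2=-2 → after 3×micro: 3 ⇒ (c0=-1/4, c1=3, c2=3)
macro 3: S0 reads c2=3 → after 1×micro: 45/8; S1 reads c2=3 → after 2×micro: 1; S2 reads c2=3 → after 3×micro: 3 ⇒ (c0=45/8, c1=1, c2=3)
macro 4: S0 reads c2=3 → after 1×micro: 231/16; S1 reads c2=3 → after 2×micro: 1; S2 reads c2=3 → after 3×micro: 3 ⇒ (c0=231/16, c1=1, c2=3)

c0 at macro-step 2 = -1/4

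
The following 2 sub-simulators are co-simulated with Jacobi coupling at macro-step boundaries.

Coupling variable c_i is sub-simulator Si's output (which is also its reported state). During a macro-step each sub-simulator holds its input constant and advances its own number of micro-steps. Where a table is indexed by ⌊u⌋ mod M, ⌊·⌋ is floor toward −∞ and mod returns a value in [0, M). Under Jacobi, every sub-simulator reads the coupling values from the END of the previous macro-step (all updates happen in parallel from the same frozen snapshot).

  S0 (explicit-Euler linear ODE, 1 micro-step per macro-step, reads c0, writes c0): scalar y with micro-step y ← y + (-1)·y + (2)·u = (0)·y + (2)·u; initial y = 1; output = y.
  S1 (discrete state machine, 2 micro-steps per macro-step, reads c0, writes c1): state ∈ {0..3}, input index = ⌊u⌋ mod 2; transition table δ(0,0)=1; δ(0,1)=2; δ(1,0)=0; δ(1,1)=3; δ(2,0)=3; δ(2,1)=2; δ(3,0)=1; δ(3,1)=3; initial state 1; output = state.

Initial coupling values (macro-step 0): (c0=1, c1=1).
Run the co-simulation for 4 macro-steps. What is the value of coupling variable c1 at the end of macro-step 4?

c1 at macro-step 4 = 0

macro 1: S0 reads c0=1 → after 1×micro: 2; S1 reads c0=1 → after 2×micro: 3 ⇒ (c0=2, c1=3)
macro 2: S0 reads c0=2 → after 1×micro: 4; S1 reads c0=2 → after 2×micro: 0 ⇒ (c0=4, c1=0)
macro 3: S0 reads c0=4 → after 1×micro: 8; S1 reads c0=4 → after 2×micro: 0 ⇒ (c0=8, c1=0)
macro 4: S0 reads c0=8 → after 1×micro: 16; S1 reads c0=8 → after 2×micro: 0 ⇒ (c0=16, c1=0)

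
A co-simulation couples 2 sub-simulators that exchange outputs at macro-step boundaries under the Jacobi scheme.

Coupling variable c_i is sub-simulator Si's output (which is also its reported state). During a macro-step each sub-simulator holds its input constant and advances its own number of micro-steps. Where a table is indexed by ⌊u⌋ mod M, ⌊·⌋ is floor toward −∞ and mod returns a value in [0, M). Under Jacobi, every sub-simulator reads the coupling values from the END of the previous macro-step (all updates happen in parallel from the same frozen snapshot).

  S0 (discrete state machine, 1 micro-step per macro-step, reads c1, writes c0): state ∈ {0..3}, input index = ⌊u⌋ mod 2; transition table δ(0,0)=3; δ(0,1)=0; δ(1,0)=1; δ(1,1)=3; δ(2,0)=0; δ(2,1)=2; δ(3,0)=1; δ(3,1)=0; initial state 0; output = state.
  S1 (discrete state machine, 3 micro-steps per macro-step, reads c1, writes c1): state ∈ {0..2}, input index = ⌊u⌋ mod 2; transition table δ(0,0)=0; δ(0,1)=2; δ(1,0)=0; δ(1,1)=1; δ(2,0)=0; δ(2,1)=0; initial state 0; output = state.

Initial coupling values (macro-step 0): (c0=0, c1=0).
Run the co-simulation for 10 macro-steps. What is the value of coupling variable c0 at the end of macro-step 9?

c0 at macro-step 9 = 1

macro 1: S0 reads c1=0 → after 1×micro: 3; S1 reads c1=0 → after 3×micro: 0 ⇒ (c0=3, c1=0)
macro 2: S0 reads c1=0 → after 1×micro: 1; S1 reads c1=0 → after 3×micro: 0 ⇒ (c0=1, c1=0)
macro 3: S0 reads c1=0 → after 1×micro: 1; S1 reads c1=0 → after 3×micro: 0 ⇒ (c0=1, c1=0)
macro 4: S0 reads c1=0 → after 1×micro: 1; S1 reads c1=0 → after 3×micro: 0 ⇒ (c0=1, c1=0)
macro 5: S0 reads c1=0 → after 1×micro: 1; S1 reads c1=0 → after 3×micro: 0 ⇒ (c0=1, c1=0)
macro 6: S0 reads c1=0 → after 1×micro: 1; S1 reads c1=0 → after 3×micro: 0 ⇒ (c0=1, c1=0)
macro 7: S0 reads c1=0 → after 1×micro: 1; S1 reads c1=0 → after 3×micro: 0 ⇒ (c0=1, c1=0)
macro 8: S0 reads c1=0 → after 1×micro: 1; S1 reads c1=0 → after 3×micro: 0 ⇒ (c0=1, c1=0)
macro 9: S0 reads c1=0 → after 1×micro: 1; S1 reads c1=0 → after 3×micro: 0 ⇒ (c0=1, c1=0)
macro 10: S0 reads c1=0 → after 1×micro: 1; S1 reads c1=0 → after 3×micro: 0 ⇒ (c0=1, c1=0)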